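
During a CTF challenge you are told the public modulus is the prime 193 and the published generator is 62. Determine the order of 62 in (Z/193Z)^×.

48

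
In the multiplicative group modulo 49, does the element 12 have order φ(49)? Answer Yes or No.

φ(49) = φ(7^2) = 7·(7−1) = 42 = 2 · 3 · 7.
An element g generates (Z/49Z)^× iff g^(42/q) ≢ 1 (mod 49) for each prime q ∈ {2, 3, 7}.
12^21 ≡ 48 (mod 49)  [q = 2: ≢ 1 ✓]
12^14 ≡ 18 (mod 49)  [q = 3: ≢ 1 ✓]
12^6 ≡ 22 (mod 49)  [q = 7: ≢ 1 ✓]
Every test exponent gives a nontrivial residue, hence 12 generates the full group.

Yes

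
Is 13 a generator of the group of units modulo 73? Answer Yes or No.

Yes

φ(73) = 73 − 1 = 72 = 2^3 · 3^2.
13 is a primitive root mod 73 iff 13^(φ(73)/q) ≢ 1 for every prime q | φ(73), i.e. q ∈ {2, 3}.
13^36 ≡ 72 (mod 73)  [q = 2: ≢ 1 ✓]
13^24 ≡ 64 (mod 73)  [q = 3: ≢ 1 ✓]
Every test exponent gives a nontrivial residue, hence 13 generates the full group.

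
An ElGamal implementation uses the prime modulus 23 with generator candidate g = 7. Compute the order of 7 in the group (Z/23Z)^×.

22

ord(7) | φ(23) = 23 − 1 = 22 = 2 · 11.
Divisors of 22: 1, 2, 11, 22.
Test each divisor d:
7^1 ≡ 7
7^2 ≡ 3
7^11 ≡ 22
7^22 ≡ 1
Therefore the multiplicative order of 7 modulo 23 is 22.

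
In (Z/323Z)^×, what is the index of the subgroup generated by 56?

18

ord(56) | φ(323) = φ(17·19) = (17−1)·(19−1) = 16·18 = 288 = 2^5 · 3^2.
Divisors of 288: 1, 2, 3, 4, 6, 8, 9, 12, 16, 18, 24, 32, 36, 48, 72, 96, 144, 288.
Evaluate successive powers at the divisors of 288:
56^1 ≡ 56
56^2 ≡ 229
56^3 ≡ 227
56^4 ≡ 115
56^6 ≡ 172
56^8 ≡ 305
56^9 ≡ 284
56^12 ≡ 191
56^16 ≡ 1
So ord_323(56) = 16, hence |⟨56⟩| = 16.
The index is φ(323) / ord(56) = 288 / 16 = 18.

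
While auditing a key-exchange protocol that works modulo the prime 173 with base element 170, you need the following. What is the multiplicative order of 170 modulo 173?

By Lagrange's theorem, ord_173(170) divides φ(173) = 173 − 1 = 172 = 2^2 · 43.
Divisors of 172: 1, 2, 4, 43, 86, 172.
Compute 170^d (mod 173) for the divisors d until we hit 1:
170^1 ≡ 170 (mod 173)
170^2 ≡ 9 (mod 173)
170^4 ≡ 81 (mod 173)
170^43 ≡ 80 (mod 173)
170^86 ≡ 172 (mod 173)
170^172 ≡ 1 (mod 173) ✓
So ord_173(170) = 172.

172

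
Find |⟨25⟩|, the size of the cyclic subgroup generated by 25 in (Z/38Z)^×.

The order of 25 must divide φ(38) = φ(2)·φ(19) = 1·18 = 18 = 2 · 3^2.
Divisors of 18: 1, 2, 3, 6, 9, 18.
Check 25^d mod 38 for each divisor in increasing order:
25^1 ≡ 25 (mod 38)
25^2 ≡ 17 (mod 38)
25^3 ≡ 7 (mod 38)
25^6 ≡ 11 (mod 38)
25^9 ≡ 1 (mod 38) ✓
So ord_38(25) = 9.

9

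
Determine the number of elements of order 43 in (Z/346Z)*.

42

φ(346) = φ(2)·φ(173) = 1·172 = 172 = 2^2 · 43.
In a cyclic group of order 172, there are φ(d) elements of order d for each divisor d of 172, and zero for non-divisors.
43 | 172, and φ(43) = 43 − 1 = 42.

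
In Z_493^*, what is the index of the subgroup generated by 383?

Since 383 ∈ (Z/493Z)^×, its order divides φ(493) = φ(17·29) = (17−1)·(29−1) = 16·28 = 448 = 2^6 · 7.
Divisors of 448: 1, 2, 4, 7, 8, 14, 16, 28, 32, 56, 64, 112, 224, 448.
Check 383^d mod 493 for each divisor in increasing order:
383^1 ≡ 383 (mod 493)
383^2 ≡ 268 (mod 493)
383^4 ≡ 339 (mod 493)
383^7 ≡ 376 (mod 493)
383^8 ≡ 52 (mod 493)
383^14 ≡ 378 (mod 493)
383^16 ≡ 239 (mod 493)
383^28 ≡ 407 (mod 493)
383^32 ≡ 426 (mod 493)
383^56 ≡ 1 (mod 493) ✓
The order of 383 is 56, so the subgroup it generates has 56 elements.
Index = |(Z/493Z)^×| / |⟨383⟩| = 448 / 56 = 8.

8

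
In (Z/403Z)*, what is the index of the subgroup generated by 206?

ord(206) | φ(403) = φ(13·31) = (13−1)·(31−1) = 12·30 = 360 = 2^3 · 3^2 · 5.
Divisors of 360: 1, 2, 3, 4, 5, 6, 8, 9, 10, 12, 15, 18, 20, 24, 30, 36, 40, 45, 60, 72, 90, 120, 180, 360.
Test each divisor d:
206^1 ≡ 206
206^2 ≡ 121
206^3 ≡ 343
206^4 ≡ 133
206^5 ≡ 397
206^6 ≡ 376
206^8 ≡ 360
206^9 ≡ 8
206^10 ≡ 36
206^12 ≡ 326
206^15 ≡ 187
206^18 ≡ 64
206^20 ≡ 87
206^24 ≡ 287
206^30 ≡ 311
206^36 ≡ 66
206^40 ≡ 315
206^45 ≡ 125
206^60 ≡ 1
So ord_403(206) = 60, hence |⟨206⟩| = 60.
[(Z/403Z)^× : ⟨206⟩] = 360/60 = 6.

6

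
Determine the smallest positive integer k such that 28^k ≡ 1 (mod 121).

110

The order of 28 must divide φ(121) = φ(11^2) = 11·(11−1) = 110 = 2 · 5 · 11.
Divisors of 110: 1, 2, 5, 10, 11, 22, 55, 110.
Test each divisor d:
28^1 ≡ 28 (mod 121)
28^2 ≡ 58 (mod 121)
28^5 ≡ 54 (mod 121)
28^10 ≡ 12 (mod 121)
28^11 ≡ 94 (mod 121)
28^22 ≡ 3 (mod 121)
28^55 ≡ 120 (mod 121)
28^110 ≡ 1 (mod 121) ✓
The smallest such exponent is 110, so the order of 28 is 110.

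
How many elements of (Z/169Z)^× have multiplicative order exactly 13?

φ(169) = φ(13^2) = 13·(13−1) = 156 = 2^2 · 3 · 13.
(Z/169Z)^× is cyclic (|G| = 156); a cyclic group of order m has exactly φ(d) elements of each order d | m, and none otherwise.
13 | 156, and φ(13) = 13 − 1 = 12.

12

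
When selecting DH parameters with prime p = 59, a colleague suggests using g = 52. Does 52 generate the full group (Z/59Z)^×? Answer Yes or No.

Yes

φ(59) = 59 − 1 = 58 = 2 · 29.
Test 52^(58/q) mod 59 for each prime factor q of 58:
52^29 ≡ 58 (mod 59)  [q = 2: ≢ 1 ✓]
52^2 ≡ 49 (mod 59)  [q = 29: ≢ 1 ✓]
All checks pass, so 52 has order 58 and is a primitive root modulo 59.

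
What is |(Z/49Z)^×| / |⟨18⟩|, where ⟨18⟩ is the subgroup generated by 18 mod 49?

Since 18 ∈ (Z/49Z)^×, its order divides φ(49) = φ(7^2) = 7·(7−1) = 42 = 2 · 3 · 7.
Divisors of 42: 1, 2, 3, 6, 7, 14, 21, 42.
Compute 18^d (mod 49) for the divisors d until we hit 1:
18^1 ≡ 18
18^2 ≡ 30
18^3 ≡ 1
So ord_49(18) = 3, hence |⟨18⟩| = 3.
[(Z/49Z)^× : ⟨18⟩] = 42/3 = 14.

14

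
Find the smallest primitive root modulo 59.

2

φ(59) = 59 − 1 = 58 = 2 · 29.
g is a primitive root iff g^(58/q) ≢ 1 (mod 59) for each prime q ∈ {2, 29}.
g = 2: 2^29 ≡ 58; 2^2 ≡ 4 — none is 1, so 2 is a primitive root.
The smallest primitive root modulo 59 is 2.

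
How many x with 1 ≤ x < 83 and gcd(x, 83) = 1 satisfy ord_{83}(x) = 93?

0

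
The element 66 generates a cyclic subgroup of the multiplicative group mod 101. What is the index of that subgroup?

1

The order of 66 must divide φ(101) = 101 − 1 = 100 = 2^2 · 5^2.
Divisors of 100: 1, 2, 4, 5, 10, 20, 25, 50, 100.
Evaluate successive powers at the divisors of 100:
66^1 ≡ 66 (mod 101)
66^2 ≡ 13 (mod 101)
66^4 ≡ 68 (mod 101)
66^5 ≡ 44 (mod 101)
66^10 ≡ 17 (mod 101)
66^20 ≡ 87 (mod 101)
66^25 ≡ 91 (mod 101)
66^50 ≡ 100 (mod 101)
66^100 ≡ 1 (mod 101) ✓
The order of 66 is 100, so the subgroup it generates has 100 elements.
[(Z/101Z)^× : ⟨66⟩] = 100/100 = 1.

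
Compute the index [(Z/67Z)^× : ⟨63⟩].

1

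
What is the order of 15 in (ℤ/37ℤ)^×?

Since 15 ∈ (Z/37Z)^×, its order divides φ(37) = 37 − 1 = 36 = 2^2 · 3^2.
Divisors of 36: 1, 2, 3, 4, 6, 9, 12, 18, 36.
Compute 15^d (mod 37) for the divisors d until we hit 1:
15^1 ≡ 15
15^2 ≡ 3
15^3 ≡ 8
15^4 ≡ 9
15^6 ≡ 27
15^9 ≡ 31
15^12 ≡ 26
15^18 ≡ 36
15^36 ≡ 1
Hence ord(15) = 36.

36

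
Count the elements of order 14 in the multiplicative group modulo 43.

φ(43) = 43 − 1 = 42 = 2 · 3 · 7.
(Z/43Z)^× is cyclic (|G| = 42); a cyclic group of order m has exactly φ(d) elements of each order d | m, and none otherwise.
14 = 2 · 7 divides 42, and φ(14) = 6.

6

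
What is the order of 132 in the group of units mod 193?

192

Since 132 ∈ (Z/193Z)^×, its order divides φ(193) = 193 − 1 = 192 = 2^6 · 3.
Divisors of 192: 1, 2, 3, 4, 6, 8, 12, 16, 24, 32, 48, 64, 96, 192.
Evaluate successive powers at the divisors of 192:
132^1 ≡ 132 (mod 193)
132^2 ≡ 54 (mod 193)
132^3 ≡ 180 (mod 193)
132^4 ≡ 21 (mod 193)
132^6 ≡ 169 (mod 193)
132^8 ≡ 55 (mod 193)
132^12 ≡ 190 (mod 193)
132^16 ≡ 130 (mod 193)
132^24 ≡ 9 (mod 193)
132^32 ≡ 109 (mod 193)
132^48 ≡ 81 (mod 193)
132^64 ≡ 108 (mod 193)
132^96 ≡ 192 (mod 193)
132^192 ≡ 1 (mod 193) ✓
So ord_193(132) = 192.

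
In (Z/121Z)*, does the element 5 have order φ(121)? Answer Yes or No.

No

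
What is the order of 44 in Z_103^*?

102

Since 44 ∈ (Z/103Z)^×, its order divides φ(103) = 103 − 1 = 102 = 2 · 3 · 17.
Divisors of 102: 1, 2, 3, 6, 17, 34, 51, 102.
Check 44^d mod 103 for each divisor in increasing order:
44^1 ≡ 44 (mod 103)
44^2 ≡ 82 (mod 103)
44^3 ≡ 3 (mod 103)
44^6 ≡ 9 (mod 103)
44^17 ≡ 47 (mod 103)
44^34 ≡ 46 (mod 103)
44^51 ≡ 102 (mod 103)
44^102 ≡ 1 (mod 103) ✓
Hence ord(44) = 102.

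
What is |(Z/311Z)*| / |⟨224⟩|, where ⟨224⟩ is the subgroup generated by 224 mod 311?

10

ord(224) | φ(311) = 311 − 1 = 310 = 2 · 5 · 31.
Divisors of 310: 1, 2, 5, 10, 31, 62, 155, 310.
Compute 224^d (mod 311) for the divisors d until we hit 1:
224^1 ≡ 224 (mod 311)
224^2 ≡ 105 (mod 311)
224^5 ≡ 260 (mod 311)
224^10 ≡ 113 (mod 311)
224^31 ≡ 1 (mod 311) ✓
The order of 224 is 31, so the subgroup it generates has 31 elements.
Index = |(Z/311Z)^×| / |⟨224⟩| = 310 / 31 = 10.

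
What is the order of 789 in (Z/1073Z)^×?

126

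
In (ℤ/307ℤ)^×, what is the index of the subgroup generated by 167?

6

ord(167) | φ(307) = 307 − 1 = 306 = 2 · 3^2 · 17.
Divisors of 306: 1, 2, 3, 6, 9, 17, 18, 34, 51, 102, 153, 306.
Check 167^d mod 307 for each divisor in increasing order:
167^1 ≡ 167 (mod 307)
167^2 ≡ 259 (mod 307)
167^3 ≡ 273 (mod 307)
167^6 ≡ 235 (mod 307)
167^9 ≡ 299 (mod 307)
167^17 ≡ 289 (mod 307)
167^18 ≡ 64 (mod 307)
167^34 ≡ 17 (mod 307)
167^51 ≡ 1 (mod 307) ✓
So ord_307(167) = 51, hence |⟨167⟩| = 51.
Index = |(Z/307Z)^×| / |⟨167⟩| = 306 / 51 = 6.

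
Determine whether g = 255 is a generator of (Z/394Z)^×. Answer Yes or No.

Yes

φ(394) = φ(2)·φ(197) = 1·196 = 196 = 2^2 · 7^2.
Test 255^(196/q) mod 394 for each prime factor q of 196:
255^98 ≡ 393 (mod 394)  [q = 2: ≢ 1 ✓]
255^28 ≡ 375 (mod 394)  [q = 7: ≢ 1 ✓]
Every test exponent gives a nontrivial residue, hence 255 generates the full group.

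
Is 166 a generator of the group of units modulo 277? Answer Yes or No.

Yes

φ(277) = 277 − 1 = 276 = 2^2 · 3 · 23.
166 is a primitive root mod 277 iff 166^(φ(277)/q) ≢ 1 for every prime q | φ(277), i.e. q ∈ {2, 3, 23}.
166^138 ≡ 276 (mod 277)  [q = 2: ≢ 1 ✓]
166^92 ≡ 160 (mod 277)  [q = 3: ≢ 1 ✓]
166^12 ≡ 236 (mod 277)  [q = 23: ≢ 1 ✓]
All checks pass, so 166 has order 276 and is a primitive root modulo 277.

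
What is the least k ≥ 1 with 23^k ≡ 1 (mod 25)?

The order of 23 must divide φ(25) = φ(5^2) = 5·(5−1) = 20 = 2^2 · 5.
Divisors of 20: 1, 2, 4, 5, 10, 20.
Test each divisor d:
23^1 ≡ 23
23^2 ≡ 4
23^4 ≡ 16
23^5 ≡ 18
23^10 ≡ 24
23^20 ≡ 1
Therefore the multiplicative order of 23 modulo 25 is 20.

20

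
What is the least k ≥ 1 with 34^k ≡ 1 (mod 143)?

Since 34 ∈ (Z/143Z)^×, its order divides φ(143) = φ(11·13) = (11−1)·(13−1) = 10·12 = 120 = 2^3 · 3 · 5.
Divisors of 120: 1, 2, 3, 4, 5, 6, 8, 10, 12, 15, 20, 24, 30, 40, 60, 120.
Evaluate successive powers at the divisors of 120:
34^1 ≡ 34 (mod 143)
34^2 ≡ 12 (mod 143)
34^3 ≡ 122 (mod 143)
34^4 ≡ 1 (mod 143) ✓
The smallest such exponent is 4, so the order of 34 is 4.

4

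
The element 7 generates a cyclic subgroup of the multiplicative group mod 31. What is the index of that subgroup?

2

ord(7) | φ(31) = 31 − 1 = 30 = 2 · 3 · 5.
Divisors of 30: 1, 2, 3, 5, 6, 10, 15, 30.
Check 7^d mod 31 for each divisor in increasing order:
7^1 ≡ 7
7^2 ≡ 18
7^3 ≡ 2
7^5 ≡ 5
7^6 ≡ 4
7^10 ≡ 25
7^15 ≡ 1
Thus |⟨7⟩| = ord(7) = 15.
Index = |(Z/31Z)^×| / |⟨7⟩| = 30 / 15 = 2.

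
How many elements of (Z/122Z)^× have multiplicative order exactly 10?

φ(122) = φ(2)·φ(61) = 1·60 = 60 = 2^2 · 3 · 5.
(Z/122Z)^× is cyclic (|G| = 60); a cyclic group of order m has exactly φ(d) elements of each order d | m, and none otherwise.
10 = 2 · 5 divides 60, and φ(10) = 4.

4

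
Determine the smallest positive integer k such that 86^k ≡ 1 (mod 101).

100

ord(86) | φ(101) = 101 − 1 = 100 = 2^2 · 5^2.
Divisors of 100: 1, 2, 4, 5, 10, 20, 25, 50, 100.
Test each divisor d:
86^1 ≡ 86 (mod 101)
86^2 ≡ 23 (mod 101)
86^4 ≡ 24 (mod 101)
86^5 ≡ 44 (mod 101)
86^10 ≡ 17 (mod 101)
86^20 ≡ 87 (mod 101)
86^25 ≡ 91 (mod 101)
86^50 ≡ 100 (mod 101)
86^100 ≡ 1 (mod 101) ✓
Hence ord(86) = 100.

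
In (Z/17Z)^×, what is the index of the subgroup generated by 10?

1

ord(10) | φ(17) = 17 − 1 = 16 = 2^4.
Divisors of 16: 1, 2, 4, 8, 16.
Evaluate successive powers at the divisors of 16:
10^1 ≡ 10 (mod 17)
10^2 ≡ 15 (mod 17)
10^4 ≡ 4 (mod 17)
10^8 ≡ 16 (mod 17)
10^16 ≡ 1 (mod 17) ✓
So ord_17(10) = 16, hence |⟨10⟩| = 16.
[(Z/17Z)^× : ⟨10⟩] = 16/16 = 1.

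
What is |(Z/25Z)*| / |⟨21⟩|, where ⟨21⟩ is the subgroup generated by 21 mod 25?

4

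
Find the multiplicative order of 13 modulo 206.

17

The order of 13 must divide φ(206) = φ(2)·φ(103) = 1·102 = 102 = 2 · 3 · 17.
Divisors of 102: 1, 2, 3, 6, 17, 34, 51, 102.
Evaluate successive powers at the divisors of 102:
13^1 ≡ 13
13^2 ≡ 169
13^3 ≡ 137
13^6 ≡ 23
13^17 ≡ 1
Hence ord(13) = 17.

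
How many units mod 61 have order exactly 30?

8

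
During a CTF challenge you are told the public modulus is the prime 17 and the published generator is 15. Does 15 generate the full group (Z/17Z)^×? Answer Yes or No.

No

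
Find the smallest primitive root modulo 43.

φ(43) = 43 − 1 = 42 = 2 · 3 · 7.
g is a primitive root iff g^(42/q) ≢ 1 (mod 43) for each prime q ∈ {2, 3, 7}.
g = 2: 2^21 ≡ 42; 2^14 ≡ 1 — hits 1, so not a primitive root.
g = 3: 3^21 ≡ 42; 3^14 ≡ 36; 3^6 ≡ 41 — none is 1, so 3 is a primitive root.
The smallest primitive root modulo 43 is 3.

3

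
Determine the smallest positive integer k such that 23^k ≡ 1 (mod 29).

By Lagrange's theorem, ord_29(23) divides φ(29) = 29 − 1 = 28 = 2^2 · 7.
Divisors of 28: 1, 2, 4, 7, 14, 28.
Evaluate successive powers at the divisors of 28:
23^1 ≡ 23 (mod 29)
23^2 ≡ 7 (mod 29)
23^4 ≡ 20 (mod 29)
23^7 ≡ 1 (mod 29) ✓
Hence ord(23) = 7.

7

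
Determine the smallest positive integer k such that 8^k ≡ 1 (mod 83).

82

Since 8 ∈ (Z/83Z)^×, its order divides φ(83) = 83 − 1 = 82 = 2 · 41.
Divisors of 82: 1, 2, 41, 82.
Compute 8^d (mod 83) for the divisors d until we hit 1:
8^1 ≡ 8 (mod 83)
8^2 ≡ 64 (mod 83)
8^41 ≡ 82 (mod 83)
8^82 ≡ 1 (mod 83) ✓
So ord_83(8) = 82.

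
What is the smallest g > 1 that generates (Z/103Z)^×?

φ(103) = 103 − 1 = 102 = 2 · 3 · 17.
Test candidates g = 2, 3, … against the prime factors q ∈ {2, 3, 17} of φ(103): g is a generator iff g^(102/q) ≢ 1 for every such q.
g = 2: 2^51 ≡ 1 — hits 1, so not a primitive root.
g = 3: 3^51 ≡ 102; 3^34 ≡ 1 — hits 1, so not a primitive root.
g = 4: 4^51 ≡ 1 — hits 1, so not a primitive root.
g = 5: 5^51 ≡ 102; 5^34 ≡ 56; 5^6 ≡ 72 — none is 1, so 5 is a primitive root.
The smallest primitive root modulo 103 is 5.

5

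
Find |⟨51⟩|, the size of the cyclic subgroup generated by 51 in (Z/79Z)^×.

ord(51) | φ(79) = 79 − 1 = 78 = 2 · 3 · 13.
Divisors of 78: 1, 2, 3, 6, 13, 26, 39, 78.
Compute 51^d (mod 79) for the divisors d until we hit 1:
51^1 ≡ 51 (mod 79)
51^2 ≡ 73 (mod 79)
51^3 ≡ 10 (mod 79)
51^6 ≡ 21 (mod 79)
51^13 ≡ 55 (mod 79)
51^26 ≡ 23 (mod 79)
51^39 ≡ 1 (mod 79) ✓
Therefore the multiplicative order of 51 modulo 79 is 39.

39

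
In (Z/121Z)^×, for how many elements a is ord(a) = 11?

10

φ(121) = φ(11^2) = 11·(11−1) = 110 = 2 · 5 · 11.
Since (Z/121Z)^× is cyclic of order 110, the number of elements of order d is φ(d) when d | 110 and 0 otherwise.
11 | 110, and φ(11) = 11 − 1 = 10.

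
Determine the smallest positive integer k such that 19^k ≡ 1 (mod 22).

10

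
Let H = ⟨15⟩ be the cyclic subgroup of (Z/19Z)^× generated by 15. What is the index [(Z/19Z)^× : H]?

1

The order of 15 must divide φ(19) = 19 − 1 = 18 = 2 · 3^2.
Divisors of 18: 1, 2, 3, 6, 9, 18.
Compute 15^d (mod 19) for the divisors d until we hit 1:
15^1 ≡ 15
15^2 ≡ 16
15^3 ≡ 12
15^6 ≡ 11
15^9 ≡ 18
15^18 ≡ 1
The order of 15 is 18, so the subgroup it generates has 18 elements.
The index is φ(19) / ord(15) = 18 / 18 = 1.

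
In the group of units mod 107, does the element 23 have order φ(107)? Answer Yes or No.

No

φ(107) = 107 − 1 = 106 = 2 · 53.
Test 23^(106/q) mod 107 for each prime factor q of 106:
23^53 ≡ 1 (mod 107)  [q = 2: ≡ 1 ✗]
23^2 ≡ 101 (mod 107)  [q = 53: ≢ 1 ✓]
23^53 ≡ 1 shows ord(23) | 53, strictly less than φ(107); not a primitive root.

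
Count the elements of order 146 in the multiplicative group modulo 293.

φ(293) = 293 − 1 = 292 = 2^2 · 73.
Since (Z/293Z)^× is cyclic of order 292, the number of elements of order d is φ(d) when d | 292 and 0 otherwise.
146 = 2 · 73 divides 292, and φ(146) = 72.

72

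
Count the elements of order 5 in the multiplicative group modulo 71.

4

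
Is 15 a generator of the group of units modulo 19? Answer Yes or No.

Yes

φ(19) = 19 − 1 = 18 = 2 · 3^2.
An element g generates (Z/19Z)^× iff g^(18/q) ≢ 1 (mod 19) for each prime q ∈ {2, 3}.
15^9 ≡ 18 (mod 19)  [q = 2: ≢ 1 ✓]
15^6 ≡ 11 (mod 19)  [q = 3: ≢ 1 ✓]
Every test exponent gives a nontrivial residue, hence 15 generates the full group.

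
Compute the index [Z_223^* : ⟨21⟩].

1

By Lagrange's theorem, ord_223(21) divides φ(223) = 223 − 1 = 222 = 2 · 3 · 37.
Divisors of 222: 1, 2, 3, 6, 37, 74, 111, 222.
Compute 21^d (mod 223) for the divisors d until we hit 1:
21^1 ≡ 21 (mod 223)
21^2 ≡ 218 (mod 223)
21^3 ≡ 118 (mod 223)
21^6 ≡ 98 (mod 223)
21^37 ≡ 184 (mod 223)
21^74 ≡ 183 (mod 223)
21^111 ≡ 222 (mod 223)
21^222 ≡ 1 (mod 223) ✓
Thus |⟨21⟩| = ord(21) = 222.
[(Z/223Z)^× : ⟨21⟩] = 222/222 = 1.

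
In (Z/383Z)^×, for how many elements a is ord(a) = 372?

0

φ(383) = 383 − 1 = 382 = 2 · 191.
In a cyclic group of order 382, there are φ(d) elements of order d for each divisor d of 382, and zero for non-divisors.
372 does not divide 382, so no element of (Z/383Z)^× has order 372.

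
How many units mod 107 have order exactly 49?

φ(107) = 107 − 1 = 106 = 2 · 53.
(Z/107Z)^× is cyclic (|G| = 106); a cyclic group of order m has exactly φ(d) elements of each order d | m, and none otherwise.
49 does not divide 106, so no element of (Z/107Z)^× has order 49.

0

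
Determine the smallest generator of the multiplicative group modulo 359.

7

φ(359) = 359 − 1 = 358 = 2 · 179.
Test candidates g = 2, 3, … against the prime factors q ∈ {2, 179} of φ(359): g is a generator iff g^(358/q) ≢ 1 for every such q.
g = 2: 2^179 ≡ 1 — hits 1, so not a primitive root.
g = 3: 3^179 ≡ 1 — hits 1, so not a primitive root.
g = 4: 4^179 ≡ 1 — hits 1, so not a primitive root.
g = 5: 5^179 ≡ 1 — hits 1, so not a primitive root.
g = 6: 6^179 ≡ 1 — hits 1, so not a primitive root.
g = 7: 7^179 ≡ 358; 7^2 ≡ 49 — none is 1, so 7 is a primitive root.
The smallest primitive root modulo 359 is 7.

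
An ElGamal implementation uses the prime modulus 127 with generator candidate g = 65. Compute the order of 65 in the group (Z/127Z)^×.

The order of 65 must divide φ(127) = 127 − 1 = 126 = 2 · 3^2 · 7.
Divisors of 126: 1, 2, 3, 6, 7, 9, 14, 18, 21, 42, 63, 126.
Check 65^d mod 127 for each divisor in increasing order:
65^1 ≡ 65 (mod 127)
65^2 ≡ 34 (mod 127)
65^3 ≡ 51 (mod 127)
65^6 ≡ 61 (mod 127)
65^7 ≡ 28 (mod 127)
65^9 ≡ 63 (mod 127)
65^14 ≡ 22 (mod 127)
65^18 ≡ 32 (mod 127)
65^21 ≡ 108 (mod 127)
65^42 ≡ 107 (mod 127)
65^63 ≡ 126 (mod 127)
65^126 ≡ 1 (mod 127) ✓
So ord_127(65) = 126.

126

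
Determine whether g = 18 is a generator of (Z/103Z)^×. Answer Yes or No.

φ(103) = 103 − 1 = 102 = 2 · 3 · 17.
An element g generates (Z/103Z)^× iff g^(102/q) ≢ 1 (mod 103) for each prime q ∈ {2, 3, 17}.
18^51 ≡ 1 (mod 103)  [q = 2: ≡ 1 ✗]
18^34 ≡ 46 (mod 103)  [q = 3: ≢ 1 ✓]
18^6 ≡ 79 (mod 103)  [q = 17: ≢ 1 ✓]
Since 18^51 ≡ 1, the order of 18 divides 51 < 102, so 18 is not a primitive root.

No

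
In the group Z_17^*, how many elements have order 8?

4

φ(17) = 17 − 1 = 16 = 2^4.
Since (Z/17Z)^× is cyclic of order 16, the number of elements of order d is φ(d) when d | 16 and 0 otherwise.
8 = 2^3 divides 16, and φ(8) = 4.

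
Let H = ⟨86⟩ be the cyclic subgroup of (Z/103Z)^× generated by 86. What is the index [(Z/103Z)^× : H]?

By Lagrange's theorem, ord_103(86) divides φ(103) = 103 − 1 = 102 = 2 · 3 · 17.
Divisors of 102: 1, 2, 3, 6, 17, 34, 51, 102.
Check 86^d mod 103 for each divisor in increasing order:
86^1 ≡ 86 (mod 103)
86^2 ≡ 83 (mod 103)
86^3 ≡ 31 (mod 103)
86^6 ≡ 34 (mod 103)
86^17 ≡ 57 (mod 103)
86^34 ≡ 56 (mod 103)
86^51 ≡ 102 (mod 103)
86^102 ≡ 1 (mod 103) ✓
The order of 86 is 102, so the subgroup it generates has 102 elements.
Index = |(Z/103Z)^×| / |⟨86⟩| = 102 / 102 = 1.

1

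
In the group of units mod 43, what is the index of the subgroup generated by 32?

Since 32 ∈ (Z/43Z)^×, its order divides φ(43) = 43 − 1 = 42 = 2 · 3 · 7.
Divisors of 42: 1, 2, 3, 6, 7, 14, 21, 42.
Check 32^d mod 43 for each divisor in increasing order:
32^1 ≡ 32 (mod 43)
32^2 ≡ 35 (mod 43)
32^3 ≡ 2 (mod 43)
32^6 ≡ 4 (mod 43)
32^7 ≡ 42 (mod 43)
32^14 ≡ 1 (mod 43) ✓
So ord_43(32) = 14, hence |⟨32⟩| = 14.
The index is φ(43) / ord(32) = 42 / 14 = 3.

3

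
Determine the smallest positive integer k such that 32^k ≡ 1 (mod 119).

Since 32 ∈ (Z/119Z)^×, its order divides φ(119) = φ(7·17) = (7−1)·(17−1) = 6·16 = 96 = 2^5 · 3.
Divisors of 96: 1, 2, 3, 4, 6, 8, 12, 16, 24, 32, 48, 96.
Evaluate successive powers at the divisors of 96:
32^1 ≡ 32
32^2 ≡ 72
32^3 ≡ 43
32^4 ≡ 67
32^6 ≡ 64
32^8 ≡ 86
32^12 ≡ 50
32^16 ≡ 18
32^24 ≡ 1
Therefore the multiplicative order of 32 modulo 119 is 24.

24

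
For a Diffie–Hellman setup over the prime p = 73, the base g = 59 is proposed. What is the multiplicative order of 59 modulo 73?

ord(59) | φ(73) = 73 − 1 = 72 = 2^3 · 3^2.
Divisors of 72: 1, 2, 3, 4, 6, 8, 9, 12, 18, 24, 36, 72.
Compute 59^d (mod 73) for the divisors d until we hit 1:
59^1 ≡ 59 (mod 73)
59^2 ≡ 50 (mod 73)
59^3 ≡ 30 (mod 73)
59^4 ≡ 18 (mod 73)
59^6 ≡ 24 (mod 73)
59^8 ≡ 32 (mod 73)
59^9 ≡ 63 (mod 73)
59^12 ≡ 65 (mod 73)
59^18 ≡ 27 (mod 73)
59^24 ≡ 64 (mod 73)
59^36 ≡ 72 (mod 73)
59^72 ≡ 1 (mod 73) ✓
Hence ord(59) = 72.

72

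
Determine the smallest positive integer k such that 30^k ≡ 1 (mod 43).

Since 30 ∈ (Z/43Z)^×, its order divides φ(43) = 43 − 1 = 42 = 2 · 3 · 7.
Divisors of 42: 1, 2, 3, 6, 7, 14, 21, 42.
Test each divisor d:
30^1 ≡ 30 (mod 43)
30^2 ≡ 40 (mod 43)
30^3 ≡ 39 (mod 43)
30^6 ≡ 16 (mod 43)
30^7 ≡ 7 (mod 43)
30^14 ≡ 6 (mod 43)
30^21 ≡ 42 (mod 43)
30^42 ≡ 1 (mod 43) ✓
The smallest such exponent is 42, so the order of 30 is 42.

42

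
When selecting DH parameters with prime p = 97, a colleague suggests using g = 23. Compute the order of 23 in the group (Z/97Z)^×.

96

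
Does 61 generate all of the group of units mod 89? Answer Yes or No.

φ(89) = 89 − 1 = 88 = 2^3 · 11.
An element g generates (Z/89Z)^× iff g^(88/q) ≢ 1 (mod 89) for each prime q ∈ {2, 11}.
61^44 ≡ 88 (mod 89)  [q = 2: ≢ 1 ✓]
61^8 ≡ 39 (mod 89)  [q = 11: ≢ 1 ✓]
None equal 1, so ord_89(61) = 88: 61 is a primitive root.

Yes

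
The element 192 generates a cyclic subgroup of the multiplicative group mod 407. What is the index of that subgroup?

8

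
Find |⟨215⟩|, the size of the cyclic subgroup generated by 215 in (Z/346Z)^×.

By Lagrange's theorem, ord_346(215) divides φ(346) = φ(2)·φ(173) = 1·172 = 172 = 2^2 · 43.
Divisors of 172: 1, 2, 4, 43, 86, 172.
Test each divisor d:
215^1 ≡ 215
215^2 ≡ 207
215^4 ≡ 291
215^43 ≡ 93
215^86 ≡ 345
215^172 ≡ 1
So ord_346(215) = 172.

172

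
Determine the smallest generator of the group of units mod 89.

3

φ(89) = 89 − 1 = 88 = 2^3 · 11.
g is a primitive root iff g^(88/q) ≢ 1 (mod 89) for each prime q ∈ {2, 11}.
g = 2: 2^44 ≡ 1 — hits 1, so not a primitive root.
g = 3: 3^44 ≡ 88; 3^8 ≡ 64 — none is 1, so 3 is a primitive root.
So 3 is the smallest generator of (Z/89Z)^×.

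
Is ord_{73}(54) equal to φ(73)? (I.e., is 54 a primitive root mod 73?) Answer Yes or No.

No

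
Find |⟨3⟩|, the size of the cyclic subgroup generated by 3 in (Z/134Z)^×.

By Lagrange's theorem, ord_134(3) divides φ(134) = φ(2)·φ(67) = 1·66 = 66 = 2 · 3 · 11.
Divisors of 66: 1, 2, 3, 6, 11, 22, 33, 66.
Check 3^d mod 134 for each divisor in increasing order:
3^1 ≡ 3 (mod 134)
3^2 ≡ 9 (mod 134)
3^3 ≡ 27 (mod 134)
3^6 ≡ 59 (mod 134)
3^11 ≡ 133 (mod 134)
3^22 ≡ 1 (mod 134) ✓
The smallest such exponent is 22, so the order of 3 is 22.

22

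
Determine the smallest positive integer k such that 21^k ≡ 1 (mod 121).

By Lagrange's theorem, ord_121(21) divides φ(121) = φ(11^2) = 11·(11−1) = 110 = 2 · 5 · 11.
Divisors of 110: 1, 2, 5, 10, 11, 22, 55, 110.
Compute 21^d (mod 121) for the divisors d until we hit 1:
21^1 ≡ 21
21^2 ≡ 78
21^5 ≡ 109
21^10 ≡ 23
21^11 ≡ 120
21^22 ≡ 1
So ord_121(21) = 22.

22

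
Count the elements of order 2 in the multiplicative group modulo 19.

1

φ(19) = 19 − 1 = 18 = 2 · 3^2.
In a cyclic group of order 18, there are φ(d) elements of order d for each divisor d of 18, and zero for non-divisors.
2 | 18, and φ(2) = 2 − 1 = 1.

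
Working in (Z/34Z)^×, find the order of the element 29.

16

By Lagrange's theorem, ord_34(29) divides φ(34) = φ(2)·φ(17) = 1·16 = 16 = 2^4.
Divisors of 16: 1, 2, 4, 8, 16.
Compute 29^d (mod 34) for the divisors d until we hit 1:
29^1 ≡ 29 (mod 34)
29^2 ≡ 25 (mod 34)
29^4 ≡ 13 (mod 34)
29^8 ≡ 33 (mod 34)
29^16 ≡ 1 (mod 34) ✓
Hence ord(29) = 16.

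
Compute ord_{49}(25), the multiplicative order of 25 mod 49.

21

By Lagrange's theorem, ord_49(25) divides φ(49) = φ(7^2) = 7·(7−1) = 42 = 2 · 3 · 7.
Divisors of 42: 1, 2, 3, 6, 7, 14, 21, 42.
Compute 25^d (mod 49) for the divisors d until we hit 1:
25^1 ≡ 25 (mod 49)
25^2 ≡ 37 (mod 49)
25^3 ≡ 43 (mod 49)
25^6 ≡ 36 (mod 49)
25^7 ≡ 18 (mod 49)
25^14 ≡ 30 (mod 49)
25^21 ≡ 1 (mod 49) ✓
Hence ord(25) = 21.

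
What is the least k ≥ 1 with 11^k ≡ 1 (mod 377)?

ord(11) | φ(377) = φ(13·29) = (13−1)·(29−1) = 12·28 = 336 = 2^4 · 3 · 7.
Divisors of 336: 1, 2, 3, 4, 6, 7, 8, 12, 14, 16, 21, 24, 28, 42, 48, 56, 84, 112, 168, 336.
Evaluate successive powers at the divisors of 336:
11^1 ≡ 11 (mod 377)
11^2 ≡ 121 (mod 377)
11^3 ≡ 200 (mod 377)
11^4 ≡ 315 (mod 377)
11^6 ≡ 38 (mod 377)
11^7 ≡ 41 (mod 377)
11^8 ≡ 74 (mod 377)
11^12 ≡ 313 (mod 377)
11^14 ≡ 173 (mod 377)
11^16 ≡ 198 (mod 377)
11^21 ≡ 307 (mod 377)
11^24 ≡ 326 (mod 377)
11^28 ≡ 146 (mod 377)
11^42 ≡ 376 (mod 377)
11^48 ≡ 339 (mod 377)
11^56 ≡ 204 (mod 377)
11^84 ≡ 1 (mod 377) ✓
The smallest such exponent is 84, so the order of 11 is 84.

84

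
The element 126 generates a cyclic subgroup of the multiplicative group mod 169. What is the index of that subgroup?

4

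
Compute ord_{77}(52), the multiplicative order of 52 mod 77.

By Lagrange's theorem, ord_77(52) divides φ(77) = φ(7·11) = (7−1)·(11−1) = 6·10 = 60 = 2^2 · 3 · 5.
Divisors of 60: 1, 2, 3, 4, 5, 6, 10, 12, 15, 20, 30, 60.
Compute 52^d (mod 77) for the divisors d until we hit 1:
52^1 ≡ 52 (mod 77)
52^2 ≡ 9 (mod 77)
52^3 ≡ 6 (mod 77)
52^4 ≡ 4 (mod 77)
52^5 ≡ 54 (mod 77)
52^6 ≡ 36 (mod 77)
52^10 ≡ 67 (mod 77)
52^12 ≡ 64 (mod 77)
52^15 ≡ 76 (mod 77)
52^20 ≡ 23 (mod 77)
52^30 ≡ 1 (mod 77) ✓
The smallest such exponent is 30, so the order of 52 is 30.

30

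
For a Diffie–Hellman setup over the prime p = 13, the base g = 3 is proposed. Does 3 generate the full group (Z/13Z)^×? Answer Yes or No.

No

φ(13) = 13 − 1 = 12 = 2^2 · 3.
3 is a primitive root mod 13 iff 3^(φ(13)/q) ≢ 1 for every prime q | φ(13), i.e. q ∈ {2, 3}.
3^6 ≡ 1 (mod 13)  [q = 2: ≡ 1 ✗]
3^4 ≡ 3 (mod 13)  [q = 3: ≢ 1 ✓]
The check at q = 2 fails, so 3 generates a proper subgroup.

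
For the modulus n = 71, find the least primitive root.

φ(71) = 71 − 1 = 70 = 2 · 5 · 7.
g is a primitive root iff g^(70/q) ≢ 1 (mod 71) for each prime q ∈ {2, 5, 7}.
g = 2: 2^35 ≡ 1 — hits 1, so not a primitive root.
g = 3: 3^35 ≡ 1 — hits 1, so not a primitive root.
g = 4: 4^35 ≡ 1 — hits 1, so not a primitive root.
g = 5: 5^35 ≡ 1 — hits 1, so not a primitive root.
g = 6: 6^35 ≡ 1 — hits 1, so not a primitive root.
g = 7: 7^35 ≡ 70; 7^14 ≡ 54; 7^10 ≡ 45 — none is 1, so 7 is a primitive root.
The smallest primitive root modulo 71 is 7.

7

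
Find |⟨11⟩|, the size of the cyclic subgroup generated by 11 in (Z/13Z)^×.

ord(11) | φ(13) = 13 − 1 = 12 = 2^2 · 3.
Divisors of 12: 1, 2, 3, 4, 6, 12.
Evaluate successive powers at the divisors of 12:
11^1 ≡ 11
11^2 ≡ 4
11^3 ≡ 5
11^4 ≡ 3
11^6 ≡ 12
11^12 ≡ 1
Hence ord(11) = 12.

12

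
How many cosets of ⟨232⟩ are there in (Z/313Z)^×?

4

ord(232) | φ(313) = 313 − 1 = 312 = 2^3 · 3 · 13.
Divisors of 312: 1, 2, 3, 4, 6, 8, 12, 13, 24, 26, 39, 52, 78, 104, 156, 312.
Test each divisor d:
232^1 ≡ 232
232^2 ≡ 301
232^3 ≡ 33
232^4 ≡ 144
232^6 ≡ 150
232^8 ≡ 78
232^12 ≡ 277
232^13 ≡ 99
232^24 ≡ 44
232^26 ≡ 98
232^39 ≡ 312
232^52 ≡ 214
232^78 ≡ 1
So ord_313(232) = 78, hence |⟨232⟩| = 78.
[(Z/313Z)^× : ⟨232⟩] = 312/78 = 4.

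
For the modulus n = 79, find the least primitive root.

3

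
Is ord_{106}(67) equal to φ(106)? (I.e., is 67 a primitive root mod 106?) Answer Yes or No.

φ(106) = φ(2)·φ(53) = 1·52 = 52 = 2^2 · 13.
67 is a primitive root mod 106 iff 67^(φ(106)/q) ≢ 1 for every prime q | φ(106), i.e. q ∈ {2, 13}.
67^26 ≡ 105 (mod 106)  [q = 2: ≢ 1 ✓]
67^4 ≡ 97 (mod 106)  [q = 13: ≢ 1 ✓]
None equal 1, so ord_106(67) = 52: 67 is a primitive root.

Yes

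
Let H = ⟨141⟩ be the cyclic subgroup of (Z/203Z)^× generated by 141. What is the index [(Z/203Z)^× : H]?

24

By Lagrange's theorem, ord_203(141) divides φ(203) = φ(7·29) = (7−1)·(29−1) = 6·28 = 168 = 2^3 · 3 · 7.
Divisors of 168: 1, 2, 3, 4, 6, 7, 8, 12, 14, 21, 24, 28, 42, 56, 84, 168.
Check 141^d mod 203 for each divisor in increasing order:
141^1 ≡ 141 (mod 203)
141^2 ≡ 190 (mod 203)
141^3 ≡ 197 (mod 203)
141^4 ≡ 169 (mod 203)
141^6 ≡ 36 (mod 203)
141^7 ≡ 1 (mod 203) ✓
Thus |⟨141⟩| = ord(141) = 7.
[(Z/203Z)^× : ⟨141⟩] = 168/7 = 24.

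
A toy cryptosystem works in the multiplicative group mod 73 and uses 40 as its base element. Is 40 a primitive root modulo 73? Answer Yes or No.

φ(73) = 73 − 1 = 72 = 2^3 · 3^2.
40 is a primitive root mod 73 iff 40^(φ(73)/q) ≢ 1 for every prime q | φ(73), i.e. q ∈ {2, 3}.
40^36 ≡ 72 (mod 73)  [q = 2: ≢ 1 ✓]
40^24 ≡ 8 (mod 73)  [q = 3: ≢ 1 ✓]
None equal 1, so ord_73(40) = 72: 40 is a primitive root.

Yes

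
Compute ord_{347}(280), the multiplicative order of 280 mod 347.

The order of 280 must divide φ(347) = 347 − 1 = 346 = 2 · 173.
Divisors of 346: 1, 2, 173, 346.
Evaluate successive powers at the divisors of 346:
280^1 ≡ 280 (mod 347)
280^2 ≡ 325 (mod 347)
280^173 ≡ 346 (mod 347)
280^346 ≡ 1 (mod 347) ✓
Therefore the multiplicative order of 280 modulo 347 is 346.

346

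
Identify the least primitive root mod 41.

6

φ(41) = 41 − 1 = 40 = 2^3 · 5.
g is a primitive root iff g^(40/q) ≢ 1 (mod 41) for each prime q ∈ {2, 5}.
g = 2: 2^20 ≡ 1 — hits 1, so not a primitive root.
g = 3: 3^20 ≡ 40; 3^8 ≡ 1 — hits 1, so not a primitive root.
g = 4: 4^20 ≡ 1 — hits 1, so not a primitive root.
g = 5: 5^20 ≡ 1 — hits 1, so not a primitive root.
g = 6: 6^20 ≡ 40; 6^8 ≡ 10 — none is 1, so 6 is a primitive root.
The smallest primitive root modulo 41 is 6.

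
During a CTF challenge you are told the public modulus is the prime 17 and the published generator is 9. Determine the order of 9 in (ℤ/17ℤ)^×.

8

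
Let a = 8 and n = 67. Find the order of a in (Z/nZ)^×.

22

ord(8) | φ(67) = 67 − 1 = 66 = 2 · 3 · 11.
Divisors of 66: 1, 2, 3, 6, 11, 22, 33, 66.
Test each divisor d:
8^1 ≡ 8 (mod 67)
8^2 ≡ 64 (mod 67)
8^3 ≡ 43 (mod 67)
8^6 ≡ 40 (mod 67)
8^11 ≡ 66 (mod 67)
8^22 ≡ 1 (mod 67) ✓
The smallest such exponent is 22, so the order of 8 is 22.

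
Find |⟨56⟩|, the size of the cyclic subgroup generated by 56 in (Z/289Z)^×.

272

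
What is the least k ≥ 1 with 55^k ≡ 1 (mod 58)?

Since 55 ∈ (Z/58Z)^×, its order divides φ(58) = φ(2)·φ(29) = 1·28 = 28 = 2^2 · 7.
Divisors of 28: 1, 2, 4, 7, 14, 28.
Test each divisor d:
55^1 ≡ 55 (mod 58)
55^2 ≡ 9 (mod 58)
55^4 ≡ 23 (mod 58)
55^7 ≡ 17 (mod 58)
55^14 ≡ 57 (mod 58)
55^28 ≡ 1 (mod 58) ✓
The smallest such exponent is 28, so the order of 55 is 28.

28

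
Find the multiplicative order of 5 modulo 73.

By Lagrange's theorem, ord_73(5) divides φ(73) = 73 − 1 = 72 = 2^3 · 3^2.
Divisors of 72: 1, 2, 3, 4, 6, 8, 9, 12, 18, 24, 36, 72.
Test each divisor d:
5^1 ≡ 5
5^2 ≡ 25
5^3 ≡ 52
5^4 ≡ 41
5^6 ≡ 3
5^8 ≡ 2
5^9 ≡ 10
5^12 ≡ 9
5^18 ≡ 27
5^24 ≡ 8
5^36 ≡ 72
5^72 ≡ 1
The smallest such exponent is 72, so the order of 5 is 72.

72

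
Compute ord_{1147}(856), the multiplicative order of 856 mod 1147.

180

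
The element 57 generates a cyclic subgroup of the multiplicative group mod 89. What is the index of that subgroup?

4

The order of 57 must divide φ(89) = 89 − 1 = 88 = 2^3 · 11.
Divisors of 88: 1, 2, 4, 8, 11, 22, 44, 88.
Test each divisor d:
57^1 ≡ 57
57^2 ≡ 45
57^4 ≡ 67
57^8 ≡ 39
57^11 ≡ 88
57^22 ≡ 1
The order of 57 is 22, so the subgroup it generates has 22 elements.
The index is φ(89) / ord(57) = 88 / 22 = 4.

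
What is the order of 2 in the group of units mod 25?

20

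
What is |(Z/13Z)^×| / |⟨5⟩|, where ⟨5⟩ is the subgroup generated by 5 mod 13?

By Lagrange's theorem, ord_13(5) divides φ(13) = 13 − 1 = 12 = 2^2 · 3.
Divisors of 12: 1, 2, 3, 4, 6, 12.
Check 5^d mod 13 for each divisor in increasing order:
5^1 ≡ 5
5^2 ≡ 12
5^3 ≡ 8
5^4 ≡ 1
Thus |⟨5⟩| = ord(5) = 4.
The index is φ(13) / ord(5) = 12 / 4 = 3.

3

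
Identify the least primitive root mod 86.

3

φ(86) = φ(2)·φ(43) = 1·42 = 42 = 2 · 3 · 7.
Test candidates g = 2, 3, … against the prime factors q ∈ {2, 3, 7} of φ(86): g is a generator iff g^(42/q) ≢ 1 for every such q.
g = 2: gcd(2, 86) = 2 > 1, not a unit — skip.
g = 3: 3^21 ≡ 85; 3^14 ≡ 79; 3^6 ≡ 41 — none is 1, so 3 is a primitive root.
Hence the least primitive root of 86 is 3.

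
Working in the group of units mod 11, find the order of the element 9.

5

ord(9) | φ(11) = 11 − 1 = 10 = 2 · 5.
Divisors of 10: 1, 2, 5, 10.
Evaluate successive powers at the divisors of 10:
9^1 ≡ 9 (mod 11)
9^2 ≡ 4 (mod 11)
9^5 ≡ 1 (mod 11) ✓
So ord_11(9) = 5.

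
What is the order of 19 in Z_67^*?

33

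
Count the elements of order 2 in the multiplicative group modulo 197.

1

φ(197) = 197 − 1 = 196 = 2^2 · 7^2.
In a cyclic group of order 196, there are φ(d) elements of order d for each divisor d of 196, and zero for non-divisors.
2 | 196, and φ(2) = 2 − 1 = 1.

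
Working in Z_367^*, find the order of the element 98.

By Lagrange's theorem, ord_367(98) divides φ(367) = 367 − 1 = 366 = 2 · 3 · 61.
Divisors of 366: 1, 2, 3, 6, 61, 122, 183, 366.
Compute 98^d (mod 367) for the divisors d until we hit 1:
98^1 ≡ 98 (mod 367)
98^2 ≡ 62 (mod 367)
98^3 ≡ 204 (mod 367)
98^6 ≡ 145 (mod 367)
98^61 ≡ 83 (mod 367)
98^122 ≡ 283 (mod 367)
98^183 ≡ 1 (mod 367) ✓
The smallest such exponent is 183, so the order of 98 is 183.

183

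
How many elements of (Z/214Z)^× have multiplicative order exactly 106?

φ(214) = φ(2)·φ(107) = 1·106 = 106 = 2 · 53.
In a cyclic group of order 106, there are φ(d) elements of order d for each divisor d of 106, and zero for non-divisors.
106 = 2 · 53 divides 106, and φ(106) = 52.

52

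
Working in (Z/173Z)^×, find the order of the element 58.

172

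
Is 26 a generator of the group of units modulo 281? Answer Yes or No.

φ(281) = 281 − 1 = 280 = 2^3 · 5 · 7.
An element g generates (Z/281Z)^× iff g^(280/q) ≢ 1 (mod 281) for each prime q ∈ {2, 5, 7}.
26^140 ≡ 280 (mod 281)  [q = 2: ≢ 1 ✓]
26^56 ≡ 153 (mod 281)  [q = 5: ≢ 1 ✓]
26^40 ≡ 109 (mod 281)  [q = 7: ≢ 1 ✓]
None equal 1, so ord_281(26) = 280: 26 is a primitive root.

Yes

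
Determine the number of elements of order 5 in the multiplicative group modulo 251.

4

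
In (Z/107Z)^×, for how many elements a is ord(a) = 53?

52

φ(107) = 107 − 1 = 106 = 2 · 53.
(Z/107Z)^× is cyclic (|G| = 106); a cyclic group of order m has exactly φ(d) elements of each order d | m, and none otherwise.
53 | 106, and φ(53) = 53 − 1 = 52.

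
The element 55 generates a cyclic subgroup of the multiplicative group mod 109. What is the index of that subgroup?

Since 55 ∈ (Z/109Z)^×, its order divides φ(109) = 109 − 1 = 108 = 2^2 · 3^3.
Divisors of 108: 1, 2, 3, 4, 6, 9, 12, 18, 27, 36, 54, 108.
Evaluate successive powers at the divisors of 108:
55^1 ≡ 55 (mod 109)
55^2 ≡ 82 (mod 109)
55^3 ≡ 41 (mod 109)
55^4 ≡ 75 (mod 109)
55^6 ≡ 46 (mod 109)
55^9 ≡ 33 (mod 109)
55^12 ≡ 45 (mod 109)
55^18 ≡ 108 (mod 109)
55^27 ≡ 76 (mod 109)
55^36 ≡ 1 (mod 109) ✓
The order of 55 is 36, so the subgroup it generates has 36 elements.
The index is φ(109) / ord(55) = 108 / 36 = 3.

3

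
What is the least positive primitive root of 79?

φ(79) = 79 − 1 = 78 = 2 · 3 · 13.
g is a primitive root iff g^(78/q) ≢ 1 (mod 79) for each prime q ∈ {2, 3, 13}.
g = 2: 2^39 ≡ 1 — hits 1, so not a primitive root.
g = 3: 3^39 ≡ 78; 3^26 ≡ 23; 3^6 ≡ 18 — none is 1, so 3 is a primitive root.
The smallest primitive root modulo 79 is 3.

3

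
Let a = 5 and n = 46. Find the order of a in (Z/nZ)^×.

22

The order of 5 must divide φ(46) = φ(2)·φ(23) = 1·22 = 22 = 2 · 11.
Divisors of 22: 1, 2, 11, 22.
Evaluate successive powers at the divisors of 22:
5^1 ≡ 5 (mod 46)
5^2 ≡ 25 (mod 46)
5^11 ≡ 45 (mod 46)
5^22 ≡ 1 (mod 46) ✓
Hence ord(5) = 22.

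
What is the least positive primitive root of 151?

φ(151) = 151 − 1 = 150 = 2 · 3 · 5^2.
g is a primitive root iff g^(150/q) ≢ 1 (mod 151) for each prime q ∈ {2, 3, 5}.
g = 2: 2^75 ≡ 1 — hits 1, so not a primitive root.
g = 3: 3^75 ≡ 150; 3^50 ≡ 1 — hits 1, so not a primitive root.
g = 4: 4^75 ≡ 1 — hits 1, so not a primitive root.
g = 5: 5^75 ≡ 1 — hits 1, so not a primitive root.
g = 6: 6^75 ≡ 150; 6^50 ≡ 32; 6^30 ≡ 59 — none is 1, so 6 is a primitive root.
Hence the least primitive root of 151 is 6.

6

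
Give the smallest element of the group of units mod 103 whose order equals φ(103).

φ(103) = 103 − 1 = 102 = 2 · 3 · 17.
g is a primitive root iff g^(102/q) ≢ 1 (mod 103) for each prime q ∈ {2, 3, 17}.
g = 2: 2^51 ≡ 1 — hits 1, so not a primitive root.
g = 3: 3^51 ≡ 102; 3^34 ≡ 1 — hits 1, so not a primitive root.
g = 4: 4^51 ≡ 1 — hits 1, so not a primitive root.
g = 5: 5^51 ≡ 102; 5^34 ≡ 56; 5^6 ≡ 72 — none is 1, so 5 is a primitive root.
So 5 is the smallest generator of (Z/103Z)^×.

5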